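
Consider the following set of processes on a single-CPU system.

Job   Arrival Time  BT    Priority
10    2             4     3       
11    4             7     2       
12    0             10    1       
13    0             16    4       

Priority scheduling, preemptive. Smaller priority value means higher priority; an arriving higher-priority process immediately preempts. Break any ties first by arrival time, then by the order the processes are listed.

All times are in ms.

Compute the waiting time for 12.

Gantt: | 12 0-10 | 11 10-17 | 10 17-21 | 13 21-37 |
Completion: 10=21  11=17  12=10  13=37
Waiting(12) = turnaround − burst = 10 − 10 = 0

0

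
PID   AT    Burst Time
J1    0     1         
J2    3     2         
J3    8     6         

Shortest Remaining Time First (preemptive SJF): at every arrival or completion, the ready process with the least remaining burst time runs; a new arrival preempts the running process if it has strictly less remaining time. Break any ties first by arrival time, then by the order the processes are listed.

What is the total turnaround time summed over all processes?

Timeline: | J1 0-1 | idle 1-3 | J2 3-5 | idle 5-8 | J3 8-14 |
Completion: J1=1  J2=5  J3=14
Turnaround (C−A): J1=1  J2=2  J3=6
Turnaround = completion − arrival: J1=1, J2=2, J3=6
Total turnaround = 1 + 2 + 6 = 9

9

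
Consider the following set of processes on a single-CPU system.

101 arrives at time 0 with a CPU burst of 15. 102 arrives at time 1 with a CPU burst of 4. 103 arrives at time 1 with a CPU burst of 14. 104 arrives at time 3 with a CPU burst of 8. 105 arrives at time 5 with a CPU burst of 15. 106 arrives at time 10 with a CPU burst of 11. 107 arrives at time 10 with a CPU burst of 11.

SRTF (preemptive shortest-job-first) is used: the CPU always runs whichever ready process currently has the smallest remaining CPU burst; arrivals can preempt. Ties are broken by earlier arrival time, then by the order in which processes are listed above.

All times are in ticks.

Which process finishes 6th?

103

Timeline: | 101 0-1 | 102 1-5 | 104 5-13 | 106 13-24 | 107 24-35 | 101 35-49 | 103 49-63 | 105 63-78 |
Completion: 101=49  102=5  103=63  104=13  105=78  106=24  107=35
Turnaround (C−A): 101=49  102=4  103=62  104=10  105=73  106=14  107=25
Finish order: 102 → 104 → 106 → 107 → 101 → 103 → 105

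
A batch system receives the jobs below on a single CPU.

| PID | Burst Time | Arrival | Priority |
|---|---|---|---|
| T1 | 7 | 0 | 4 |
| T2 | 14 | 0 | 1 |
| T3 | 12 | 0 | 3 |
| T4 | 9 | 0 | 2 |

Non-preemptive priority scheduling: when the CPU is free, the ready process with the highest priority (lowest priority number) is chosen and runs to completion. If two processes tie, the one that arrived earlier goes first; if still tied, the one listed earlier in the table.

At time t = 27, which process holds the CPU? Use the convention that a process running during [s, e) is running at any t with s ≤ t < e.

Schedule: | T2 0-14 | T4 14-23 | T3 23-35 | T1 35-42 |
Completion: T1=42  T2=14  T3=35  T4=23

T3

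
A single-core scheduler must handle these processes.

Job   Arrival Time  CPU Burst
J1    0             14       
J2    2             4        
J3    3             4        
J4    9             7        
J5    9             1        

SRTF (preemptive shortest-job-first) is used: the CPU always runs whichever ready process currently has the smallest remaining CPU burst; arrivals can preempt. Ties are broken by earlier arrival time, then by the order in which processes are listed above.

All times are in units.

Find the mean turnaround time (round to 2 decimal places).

Timeline: | J1 0-2 | J2 2-6 | J3 6-10 | J5 10-11 | J4 11-18 | J1 18-30 |
Completion: J1=30  J2=6  J3=10  J4=18  J5=11
Turnaround times: J1=30, J2=4, J3=7, J4=9, J5=2
Average turnaround = (30+4+7+9+2) / 5 = 52/5 = 10.40

10.40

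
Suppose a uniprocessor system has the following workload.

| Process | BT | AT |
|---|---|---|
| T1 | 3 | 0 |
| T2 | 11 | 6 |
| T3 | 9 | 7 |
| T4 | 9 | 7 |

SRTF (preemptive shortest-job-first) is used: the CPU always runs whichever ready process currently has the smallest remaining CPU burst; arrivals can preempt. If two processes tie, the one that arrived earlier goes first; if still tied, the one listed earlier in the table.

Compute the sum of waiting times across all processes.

Schedule: | T1 0-3 | idle 3-6 | T2 6-7 | T3 7-16 | T4 16-25 | T2 25-35 |
Completion: T1=3  T2=35  T3=16  T4=25
Turnaround (C−A): T1=3  T2=29  T3=9  T4=18
Waiting = turnaround − burst: T1=0, T2=18, T3=0, T4=9
Total waiting = 0 + 18 + 0 + 9 = 27

27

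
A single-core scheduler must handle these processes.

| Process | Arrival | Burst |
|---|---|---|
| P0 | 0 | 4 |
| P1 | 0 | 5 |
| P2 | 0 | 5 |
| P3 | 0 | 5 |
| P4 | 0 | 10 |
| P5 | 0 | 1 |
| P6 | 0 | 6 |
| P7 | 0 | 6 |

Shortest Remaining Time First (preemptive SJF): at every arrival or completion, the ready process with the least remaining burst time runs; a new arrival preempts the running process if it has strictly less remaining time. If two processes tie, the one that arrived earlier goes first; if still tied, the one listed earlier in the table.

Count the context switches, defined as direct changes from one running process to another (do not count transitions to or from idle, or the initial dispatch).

7

Timeline: | P5 0-1 | P0 1-5 | P1 5-10 | P2 10-15 | P3 15-20 | P6 20-26 | P7 26-32 | P4 32-42 |
Completion: P0=5  P1=10  P2=15  P3=20  P4=42  P5=1  P6=26  P7=32
Turnaround (C−A): P0=5  P1=10  P2=15  P3=20  P4=42  P5=1  P6=26  P7=32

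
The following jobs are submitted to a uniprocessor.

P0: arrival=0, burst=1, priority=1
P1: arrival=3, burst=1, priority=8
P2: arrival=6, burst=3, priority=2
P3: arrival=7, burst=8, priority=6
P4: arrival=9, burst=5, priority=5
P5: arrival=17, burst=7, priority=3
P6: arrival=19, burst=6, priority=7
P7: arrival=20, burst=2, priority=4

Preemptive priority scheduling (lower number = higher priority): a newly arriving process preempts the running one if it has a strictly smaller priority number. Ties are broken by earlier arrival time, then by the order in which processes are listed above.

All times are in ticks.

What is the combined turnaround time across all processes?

65

Timeline: | P0 0-1 | idle 1-3 | P1 3-4 | idle 4-6 | P2 6-9 | P4 9-14 | P3 14-17 | P5 17-24 | P7 24-26 | P3 26-31 | P6 31-37 |
Completion: P0=1  P1=4  P2=9  P3=31  P4=14  P5=24  P6=37  P7=26
Turnaround (C−A): P0=1  P1=1  P2=3  P3=24  P4=5  P5=7  P6=18  P7=6
Turnaround = completion − arrival: P0=1, P1=1, P2=3, P3=24, P4=5, P5=7, P6=18, P7=6
Total turnaround = 1 + 1 + 3 + 24 + 5 + 7 + 18 + 6 = 65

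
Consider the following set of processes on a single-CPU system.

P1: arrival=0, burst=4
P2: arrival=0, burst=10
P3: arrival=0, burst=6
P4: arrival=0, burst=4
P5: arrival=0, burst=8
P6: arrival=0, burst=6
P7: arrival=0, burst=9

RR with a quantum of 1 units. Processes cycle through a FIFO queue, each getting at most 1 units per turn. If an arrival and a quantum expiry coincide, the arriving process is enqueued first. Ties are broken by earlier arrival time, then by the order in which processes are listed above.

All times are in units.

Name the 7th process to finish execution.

P2

Timeline: | P1 0-1 | P2 1-2 | P3 2-3 | P4 3-4 | P5 4-5 | P6 5-6 | P7 6-7 | P1 7-8 | P2 8-9 | P3 9-10 | P4 10-11 | P5 11-12 | P6 12-13 | P7 13-14 | P1 14-15 | P2 15-16 | P3 16-17 | P4 17-18 | P5 18-19 | P6 19-20 | P7 20-21 | P1 21-22 | P2 22-23 | P3 23-24 | P4 24-25 | P5 25-26 | P6 26-27 | P7 27-28 | P2 28-29 | P3 29-30 | P5 30-31 | P6 31-32 | P7 32-33 | P2 33-34 | P3 34-35 | P5 35-36 | P6 36-37 | P7 37-38 | P2 38-39 | P5 39-40 | P7 40-41 | P2 41-42 | P5 42-43 | P7 43-44 | P2 44-45 | P7 45-46 | P2 46-47 |
Completion: P1=22  P2=47  P3=35  P4=25  P5=43  P6=37  P7=46
Finish order: P1 → P4 → P3 → P6 → P5 → P7 → P2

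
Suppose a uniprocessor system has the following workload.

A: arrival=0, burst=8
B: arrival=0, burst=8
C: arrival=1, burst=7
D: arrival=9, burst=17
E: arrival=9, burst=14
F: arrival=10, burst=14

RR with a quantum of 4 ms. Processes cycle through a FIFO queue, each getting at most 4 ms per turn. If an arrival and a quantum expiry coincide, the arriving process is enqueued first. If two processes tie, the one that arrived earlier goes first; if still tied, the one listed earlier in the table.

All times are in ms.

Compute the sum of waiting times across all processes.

Schedule: | A 0-4 | B 4-8 | C 8-12 | A 12-16 | B 16-20 | D 20-24 | E 24-28 | F 28-32 | C 32-35 | D 35-39 | E 39-43 | F 43-47 | D 47-51 | E 51-55 | F 55-59 | D 59-63 | E 63-65 | F 65-67 | D 67-68 |
Completion: A=16  B=20  C=35  D=68  E=65  F=67
Turnaround (C−A): A=16  B=20  C=34  D=59  E=56  F=57
Waiting = turnaround − burst: A=8, B=12, C=27, D=42, E=42, F=43
Total waiting = 8 + 12 + 27 + 42 + 42 + 43 = 174

174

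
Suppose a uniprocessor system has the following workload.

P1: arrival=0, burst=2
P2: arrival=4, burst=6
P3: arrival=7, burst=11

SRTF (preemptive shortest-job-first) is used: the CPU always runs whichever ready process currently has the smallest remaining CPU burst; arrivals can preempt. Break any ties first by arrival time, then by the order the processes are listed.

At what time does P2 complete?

10

Gantt: | P1 0-2 | idle 2-4 | P2 4-10 | P3 10-21 |
Completion: P1=2  P2=10  P3=21
Turnaround (C−A): P1=2  P2=6  P3=14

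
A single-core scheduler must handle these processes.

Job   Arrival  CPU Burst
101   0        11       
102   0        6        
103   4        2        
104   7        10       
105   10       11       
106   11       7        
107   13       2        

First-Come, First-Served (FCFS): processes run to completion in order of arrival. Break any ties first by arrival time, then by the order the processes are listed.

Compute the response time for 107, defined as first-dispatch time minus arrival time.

34

Timeline: | 101 0-11 | 102 11-17 | 103 17-19 | 104 19-29 | 105 29-40 | 106 40-47 | 107 47-49 |
Completion: 101=11  102=17  103=19  104=29  105=40  106=47  107=49
Response(107) = first start − arrival = 47 − 13 = 34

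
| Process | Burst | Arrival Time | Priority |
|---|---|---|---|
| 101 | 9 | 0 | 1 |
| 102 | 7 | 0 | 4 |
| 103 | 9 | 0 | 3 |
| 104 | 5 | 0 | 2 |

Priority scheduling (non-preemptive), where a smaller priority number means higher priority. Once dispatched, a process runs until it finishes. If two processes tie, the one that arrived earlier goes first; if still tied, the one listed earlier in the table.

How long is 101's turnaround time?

Timeline: | 101 0-9 | 104 9-14 | 103 14-23 | 102 23-30 |
Completion: 101=9  102=30  103=23  104=14
Turnaround(101) = completion − arrival = 9 − 0 = 9

9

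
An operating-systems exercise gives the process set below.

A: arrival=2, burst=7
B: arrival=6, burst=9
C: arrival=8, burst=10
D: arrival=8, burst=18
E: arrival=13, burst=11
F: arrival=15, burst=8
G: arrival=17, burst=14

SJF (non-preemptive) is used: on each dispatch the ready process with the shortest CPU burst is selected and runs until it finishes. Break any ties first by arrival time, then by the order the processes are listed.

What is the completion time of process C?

36

Schedule: | idle 0-2 | A 2-9 | B 9-18 | F 18-26 | C 26-36 | E 36-47 | G 47-61 | D 61-79 |
Completion: A=9  B=18  C=36  D=79  E=47  F=26  G=61
Turnaround (C−A): A=7  B=12  C=28  D=71  E=34  F=11  G=44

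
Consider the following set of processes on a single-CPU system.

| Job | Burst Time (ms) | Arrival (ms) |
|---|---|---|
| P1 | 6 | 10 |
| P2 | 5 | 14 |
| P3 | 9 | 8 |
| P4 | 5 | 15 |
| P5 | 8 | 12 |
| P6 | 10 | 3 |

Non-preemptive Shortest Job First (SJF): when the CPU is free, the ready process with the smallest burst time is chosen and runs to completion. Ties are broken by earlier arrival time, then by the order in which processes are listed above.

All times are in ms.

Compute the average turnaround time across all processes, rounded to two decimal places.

17.67

Schedule: | idle 0-3 | P6 3-13 | P1 13-19 | P2 19-24 | P4 24-29 | P5 29-37 | P3 37-46 |
Completion: P1=19  P2=24  P3=46  P4=29  P5=37  P6=13
Turnaround (C−A): P1=9  P2=10  P3=38  P4=14  P5=25  P6=10
Turnaround times: P1=9, P2=10, P3=38, P4=14, P5=25, P6=10
Average turnaround = (9+10+38+14+25+10) / 6 = 106/6 = 17.67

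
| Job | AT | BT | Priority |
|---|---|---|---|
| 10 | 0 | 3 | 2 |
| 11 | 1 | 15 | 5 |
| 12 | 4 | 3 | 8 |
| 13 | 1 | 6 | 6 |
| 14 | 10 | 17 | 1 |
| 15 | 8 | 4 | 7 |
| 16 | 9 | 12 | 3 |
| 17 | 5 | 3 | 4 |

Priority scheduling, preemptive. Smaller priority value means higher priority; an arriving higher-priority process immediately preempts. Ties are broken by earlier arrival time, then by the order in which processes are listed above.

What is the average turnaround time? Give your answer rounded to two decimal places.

33.38

Schedule: | 10 0-3 | 11 3-5 | 17 5-8 | 11 8-9 | 16 9-10 | 14 10-27 | 16 27-38 | 11 38-50 | 13 50-56 | 15 56-60 | 12 60-63 |
Completion: 10=3  11=50  12=63  13=56  14=27  15=60  16=38  17=8
Turnaround times: 10=3, 11=49, 12=59, 13=55, 14=17, 15=52, 16=29, 17=3
Average turnaround = (3+49+59+55+17+52+29+3) / 8 = 267/8 = 33.38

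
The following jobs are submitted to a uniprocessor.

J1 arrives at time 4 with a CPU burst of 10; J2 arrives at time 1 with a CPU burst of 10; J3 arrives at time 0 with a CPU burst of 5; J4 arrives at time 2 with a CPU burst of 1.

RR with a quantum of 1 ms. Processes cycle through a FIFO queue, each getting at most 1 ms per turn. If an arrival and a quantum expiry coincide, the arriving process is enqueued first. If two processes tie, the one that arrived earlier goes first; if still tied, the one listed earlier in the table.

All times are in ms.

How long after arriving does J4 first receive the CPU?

1

Gantt: | J3 0-1 | J2 1-2 | J3 2-3 | J4 3-4 | J2 4-5 | J3 5-6 | J1 6-7 | J2 7-8 | J3 8-9 | J1 9-10 | J2 10-11 | J3 11-12 | J1 12-13 | J2 13-14 | J1 14-15 | J2 15-16 | J1 16-17 | J2 17-18 | J1 18-19 | J2 19-20 | J1 20-21 | J2 21-22 | J1 22-23 | J2 23-24 | J1 24-26 |
Completion: J1=26  J2=24  J3=12  J4=4
Turnaround (C−A): J1=22  J2=23  J3=12  J4=2
Response(J4) = first start − arrival = 3 − 2 = 1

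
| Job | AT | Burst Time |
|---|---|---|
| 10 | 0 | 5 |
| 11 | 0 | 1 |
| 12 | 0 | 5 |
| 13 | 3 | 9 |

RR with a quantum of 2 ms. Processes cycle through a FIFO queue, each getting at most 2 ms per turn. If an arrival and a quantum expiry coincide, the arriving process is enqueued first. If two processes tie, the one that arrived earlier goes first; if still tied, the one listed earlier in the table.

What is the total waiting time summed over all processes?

Timeline: | 10 0-2 | 11 2-3 | 12 3-5 | 10 5-7 | 13 7-9 | 12 9-11 | 10 11-12 | 13 12-14 | 12 14-15 | 13 15-20 |
Completion: 10=12  11=3  12=15  13=20
Waiting = turnaround − burst: 10=7, 11=2, 12=10, 13=8
Total waiting = 7 + 2 + 10 + 8 = 27

27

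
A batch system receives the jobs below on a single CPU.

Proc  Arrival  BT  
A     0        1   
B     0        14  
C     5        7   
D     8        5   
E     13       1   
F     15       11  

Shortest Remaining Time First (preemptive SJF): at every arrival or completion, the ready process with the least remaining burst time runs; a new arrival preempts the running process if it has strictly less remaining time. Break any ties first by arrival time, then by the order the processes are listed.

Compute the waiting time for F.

13

Schedule: | A 0-1 | B 1-5 | C 5-12 | D 12-13 | E 13-14 | D 14-18 | B 18-28 | F 28-39 |
Completion: A=1  B=28  C=12  D=18  E=14  F=39
Turnaround (C−A): A=1  B=28  C=7  D=10  E=1  F=24
Waiting(F) = turnaround − burst = 24 − 11 = 13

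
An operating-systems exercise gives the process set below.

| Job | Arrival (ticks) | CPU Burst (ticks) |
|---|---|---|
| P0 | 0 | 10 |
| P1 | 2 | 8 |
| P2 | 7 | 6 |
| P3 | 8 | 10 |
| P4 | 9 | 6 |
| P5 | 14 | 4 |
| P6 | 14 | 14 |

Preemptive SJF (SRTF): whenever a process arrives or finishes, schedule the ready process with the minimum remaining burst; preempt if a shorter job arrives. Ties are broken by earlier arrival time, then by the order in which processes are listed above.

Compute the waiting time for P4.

Gantt: | P0 0-10 | P2 10-16 | P5 16-20 | P4 20-26 | P1 26-34 | P3 34-44 | P6 44-58 |
Completion: P0=10  P1=34  P2=16  P3=44  P4=26  P5=20  P6=58
Turnaround (C−A): P0=10  P1=32  P2=9  P3=36  P4=17  P5=6  P6=44
Waiting(P4) = turnaround − burst = 17 − 6 = 11

11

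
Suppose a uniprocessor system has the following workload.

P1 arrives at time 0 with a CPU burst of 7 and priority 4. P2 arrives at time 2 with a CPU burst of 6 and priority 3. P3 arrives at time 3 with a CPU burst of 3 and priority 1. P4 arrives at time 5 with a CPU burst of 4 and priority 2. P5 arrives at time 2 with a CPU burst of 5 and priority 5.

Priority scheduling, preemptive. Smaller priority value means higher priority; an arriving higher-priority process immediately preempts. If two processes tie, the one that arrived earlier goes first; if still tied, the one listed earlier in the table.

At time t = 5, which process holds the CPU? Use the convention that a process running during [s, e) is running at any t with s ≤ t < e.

P3

Schedule: | P1 0-2 | P2 2-3 | P3 3-6 | P4 6-10 | P2 10-15 | P1 15-20 | P5 20-25 |
Completion: P1=20  P2=15  P3=6  P4=10  P5=25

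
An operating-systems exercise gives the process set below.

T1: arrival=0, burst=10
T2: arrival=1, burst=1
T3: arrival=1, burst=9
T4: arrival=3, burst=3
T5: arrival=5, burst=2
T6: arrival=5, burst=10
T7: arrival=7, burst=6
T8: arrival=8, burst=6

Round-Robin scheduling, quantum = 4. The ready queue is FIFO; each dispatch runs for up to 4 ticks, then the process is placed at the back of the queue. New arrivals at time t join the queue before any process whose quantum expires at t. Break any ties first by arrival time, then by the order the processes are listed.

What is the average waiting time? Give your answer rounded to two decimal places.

21.50

Schedule: | T1 0-4 | T2 4-5 | T3 5-9 | T4 9-12 | T1 12-16 | T5 16-18 | T6 18-22 | T7 22-26 | T8 26-30 | T3 30-34 | T1 34-36 | T6 36-40 | T7 40-42 | T8 42-44 | T3 44-45 | T6 45-47 |
Completion: T1=36  T2=5  T3=45  T4=12  T5=18  T6=47  T7=42  T8=44
Turnaround (C−A): T1=36  T2=4  T3=44  T4=9  T5=13  T6=42  T7=35  T8=36
Waiting times: T1=26, T2=3, T3=35, T4=6, T5=11, T6=32, T7=29, T8=30
Average waiting = (26+3+35+6+11+32+29+30) / 8 = 172/8 = 21.50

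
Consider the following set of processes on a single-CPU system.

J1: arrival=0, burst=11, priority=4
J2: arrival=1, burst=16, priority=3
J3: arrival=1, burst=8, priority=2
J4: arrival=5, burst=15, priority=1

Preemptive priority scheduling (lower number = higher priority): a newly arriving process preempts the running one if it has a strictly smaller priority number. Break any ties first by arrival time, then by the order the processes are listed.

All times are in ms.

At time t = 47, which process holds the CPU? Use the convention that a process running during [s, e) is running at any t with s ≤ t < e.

Schedule: | J1 0-1 | J3 1-5 | J4 5-20 | J3 20-24 | J2 24-40 | J1 40-50 |
Completion: J1=50  J2=40  J3=24  J4=20
Turnaround (C−A): J1=50  J2=39  J3=23  J4=15

J1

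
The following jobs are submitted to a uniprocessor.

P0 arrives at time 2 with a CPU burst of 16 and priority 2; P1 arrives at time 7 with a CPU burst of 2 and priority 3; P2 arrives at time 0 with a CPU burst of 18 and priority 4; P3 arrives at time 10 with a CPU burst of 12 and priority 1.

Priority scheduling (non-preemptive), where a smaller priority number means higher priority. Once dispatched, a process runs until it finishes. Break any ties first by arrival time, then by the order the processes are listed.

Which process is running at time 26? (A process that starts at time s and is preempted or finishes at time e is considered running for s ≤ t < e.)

P3

Schedule: | P2 0-18 | P3 18-30 | P0 30-46 | P1 46-48 |
Completion: P0=46  P1=48  P2=18  P3=30
Turnaround (C−A): P0=44  P1=41  P2=18  P3=20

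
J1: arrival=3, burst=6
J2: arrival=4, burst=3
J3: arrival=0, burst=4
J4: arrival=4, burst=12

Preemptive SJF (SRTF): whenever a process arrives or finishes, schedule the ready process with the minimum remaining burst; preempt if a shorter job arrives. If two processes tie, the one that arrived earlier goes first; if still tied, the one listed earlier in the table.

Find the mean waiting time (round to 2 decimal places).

Gantt: | J3 0-4 | J2 4-7 | J1 7-13 | J4 13-25 |
Completion: J1=13  J2=7  J3=4  J4=25
Turnaround (C−A): J1=10  J2=3  J3=4  J4=21
Waiting times: J1=4, J2=0, J3=0, J4=9
Average waiting = (4+0+0+9) / 4 = 13/4 = 3.25

3.25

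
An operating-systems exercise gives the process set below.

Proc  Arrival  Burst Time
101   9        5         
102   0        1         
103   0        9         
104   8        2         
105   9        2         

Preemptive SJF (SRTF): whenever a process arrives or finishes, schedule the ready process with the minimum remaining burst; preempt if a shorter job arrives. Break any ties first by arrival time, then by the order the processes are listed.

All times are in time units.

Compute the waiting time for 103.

1

Gantt: | 102 0-1 | 103 1-10 | 104 10-12 | 105 12-14 | 101 14-19 |
Completion: 101=19  102=1  103=10  104=12  105=14
Waiting(103) = turnaround − burst = 10 − 9 = 1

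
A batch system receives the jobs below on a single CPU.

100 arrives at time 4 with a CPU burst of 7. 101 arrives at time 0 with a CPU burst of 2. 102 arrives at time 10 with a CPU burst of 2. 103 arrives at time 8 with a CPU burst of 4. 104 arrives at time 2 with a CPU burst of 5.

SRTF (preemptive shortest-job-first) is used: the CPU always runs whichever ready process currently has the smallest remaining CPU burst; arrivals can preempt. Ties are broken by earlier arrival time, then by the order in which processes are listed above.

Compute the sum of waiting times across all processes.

Schedule: | 101 0-2 | 104 2-7 | 100 7-8 | 103 8-12 | 102 12-14 | 100 14-20 |
Completion: 100=20  101=2  102=14  103=12  104=7
Waiting = turnaround − burst: 100=9, 101=0, 102=2, 103=0, 104=0
Total waiting = 9 + 0 + 2 + 0 + 0 = 11

11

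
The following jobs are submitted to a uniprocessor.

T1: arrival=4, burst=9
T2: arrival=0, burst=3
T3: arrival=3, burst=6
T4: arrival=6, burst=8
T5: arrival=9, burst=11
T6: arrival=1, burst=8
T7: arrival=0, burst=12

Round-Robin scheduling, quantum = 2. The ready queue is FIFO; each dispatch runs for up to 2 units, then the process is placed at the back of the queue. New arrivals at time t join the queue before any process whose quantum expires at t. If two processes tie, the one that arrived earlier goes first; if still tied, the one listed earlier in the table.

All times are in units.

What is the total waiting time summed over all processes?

213

Schedule: | T2 0-2 | T7 2-4 | T6 4-6 | T2 6-7 | T3 7-9 | T1 9-11 | T7 11-13 | T4 13-15 | T6 15-17 | T5 17-19 | T3 19-21 | T1 21-23 | T7 23-25 | T4 25-27 | T6 27-29 | T5 29-31 | T3 31-33 | T1 33-35 | T7 35-37 | T4 37-39 | T6 39-41 | T5 41-43 | T1 43-45 | T7 45-47 | T4 47-49 | T5 49-51 | T1 51-52 | T7 52-54 | T5 54-57 |
Completion: T1=52  T2=7  T3=33  T4=49  T5=57  T6=41  T7=54
Waiting = turnaround − burst: T1=39, T2=4, T3=24, T4=35, T5=37, T6=32, T7=42
Total waiting = 39 + 4 + 24 + 35 + 37 + 32 + 42 = 213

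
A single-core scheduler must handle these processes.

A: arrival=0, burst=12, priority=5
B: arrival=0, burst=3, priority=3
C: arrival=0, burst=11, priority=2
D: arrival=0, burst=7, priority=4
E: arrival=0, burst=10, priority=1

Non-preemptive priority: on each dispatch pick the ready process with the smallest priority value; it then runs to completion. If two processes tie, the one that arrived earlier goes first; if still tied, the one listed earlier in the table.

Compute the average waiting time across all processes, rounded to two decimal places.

Gantt: | E 0-10 | C 10-21 | B 21-24 | D 24-31 | A 31-43 |
Completion: A=43  B=24  C=21  D=31  E=10
Turnaround (C−A): A=43  B=24  C=21  D=31  E=10
Waiting times: A=31, B=21, C=10, D=24, E=0
Average waiting = (31+21+10+24+0) / 5 = 86/5 = 17.20

17.20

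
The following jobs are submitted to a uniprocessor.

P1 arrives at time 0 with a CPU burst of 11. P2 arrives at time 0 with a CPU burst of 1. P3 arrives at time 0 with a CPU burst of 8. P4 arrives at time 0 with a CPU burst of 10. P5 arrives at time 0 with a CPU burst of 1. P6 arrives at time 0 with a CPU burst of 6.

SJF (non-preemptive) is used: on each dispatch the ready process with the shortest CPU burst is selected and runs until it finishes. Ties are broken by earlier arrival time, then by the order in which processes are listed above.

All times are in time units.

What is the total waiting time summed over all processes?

Schedule: | P2 0-1 | P5 1-2 | P6 2-8 | P3 8-16 | P4 16-26 | P1 26-37 |
Completion: P1=37  P2=1  P3=16  P4=26  P5=2  P6=8
Turnaround (C−A): P1=37  P2=1  P3=16  P4=26  P5=2  P6=8
Waiting = turnaround − burst: P1=26, P2=0, P3=8, P4=16, P5=1, P6=2
Total waiting = 26 + 0 + 8 + 16 + 1 + 2 = 53

53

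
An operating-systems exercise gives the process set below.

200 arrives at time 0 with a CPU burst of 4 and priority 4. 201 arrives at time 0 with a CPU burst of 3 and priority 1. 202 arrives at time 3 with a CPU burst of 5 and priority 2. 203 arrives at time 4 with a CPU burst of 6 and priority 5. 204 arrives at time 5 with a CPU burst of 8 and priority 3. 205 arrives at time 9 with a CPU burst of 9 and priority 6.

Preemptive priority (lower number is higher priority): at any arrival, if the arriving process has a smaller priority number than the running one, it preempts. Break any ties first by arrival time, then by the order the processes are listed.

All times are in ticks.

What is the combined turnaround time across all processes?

Timeline: | 201 0-3 | 202 3-8 | 204 8-16 | 200 16-20 | 203 20-26 | 205 26-35 |
Completion: 200=20  201=3  202=8  203=26  204=16  205=35
Turnaround (C−A): 200=20  201=3  202=5  203=22  204=11  205=26
Turnaround = completion − arrival: 200=20, 201=3, 202=5, 203=22, 204=11, 205=26
Total turnaround = 20 + 3 + 5 + 22 + 11 + 26 = 87

87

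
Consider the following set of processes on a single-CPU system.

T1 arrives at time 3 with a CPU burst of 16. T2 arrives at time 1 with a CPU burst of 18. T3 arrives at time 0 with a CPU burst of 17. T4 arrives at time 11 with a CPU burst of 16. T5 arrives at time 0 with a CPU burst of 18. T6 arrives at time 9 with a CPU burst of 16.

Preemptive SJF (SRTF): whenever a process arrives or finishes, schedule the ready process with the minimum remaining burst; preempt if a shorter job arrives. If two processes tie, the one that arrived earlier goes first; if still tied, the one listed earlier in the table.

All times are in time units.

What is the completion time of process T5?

Gantt: | T3 0-17 | T1 17-33 | T6 33-49 | T4 49-65 | T5 65-83 | T2 83-101 |
Completion: T1=33  T2=101  T3=17  T4=65  T5=83  T6=49
Turnaround (C−A): T1=30  T2=100  T3=17  T4=54  T5=83  T6=40

83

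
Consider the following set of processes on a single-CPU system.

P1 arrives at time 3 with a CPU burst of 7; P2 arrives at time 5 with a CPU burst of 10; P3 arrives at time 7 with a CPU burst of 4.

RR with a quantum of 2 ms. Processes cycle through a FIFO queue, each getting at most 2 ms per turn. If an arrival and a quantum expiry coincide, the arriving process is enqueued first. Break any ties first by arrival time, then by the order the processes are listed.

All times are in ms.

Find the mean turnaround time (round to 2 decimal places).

Timeline: | idle 0-3 | P1 3-5 | P2 5-7 | P1 7-9 | P3 9-11 | P2 11-13 | P1 13-15 | P3 15-17 | P2 17-19 | P1 19-20 | P2 20-24 |
Completion: P1=20  P2=24  P3=17
Turnaround (C−A): P1=17  P2=19  P3=10
Turnaround times: P1=17, P2=19, P3=10
Average turnaround = (17+19+10) / 3 = 46/3 = 15.33

15.33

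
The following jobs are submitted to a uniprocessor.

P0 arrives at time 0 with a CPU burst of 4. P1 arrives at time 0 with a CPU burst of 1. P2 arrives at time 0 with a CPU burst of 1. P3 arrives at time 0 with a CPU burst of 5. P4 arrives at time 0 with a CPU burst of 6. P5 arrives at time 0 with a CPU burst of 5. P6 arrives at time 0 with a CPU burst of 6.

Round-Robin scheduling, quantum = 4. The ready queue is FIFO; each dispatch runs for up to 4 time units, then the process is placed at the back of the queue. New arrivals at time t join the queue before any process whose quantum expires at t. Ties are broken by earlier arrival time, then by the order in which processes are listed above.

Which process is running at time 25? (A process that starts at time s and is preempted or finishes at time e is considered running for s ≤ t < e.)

P5

Timeline: | P0 0-4 | P1 4-5 | P2 5-6 | P3 6-10 | P4 10-14 | P5 14-18 | P6 18-22 | P3 22-23 | P4 23-25 | P5 25-26 | P6 26-28 |
Completion: P0=4  P1=5  P2=6  P3=23  P4=25  P5=26  P6=28
Turnaround (C−A): P0=4  P1=5  P2=6  P3=23  P4=25  P5=26  P6=28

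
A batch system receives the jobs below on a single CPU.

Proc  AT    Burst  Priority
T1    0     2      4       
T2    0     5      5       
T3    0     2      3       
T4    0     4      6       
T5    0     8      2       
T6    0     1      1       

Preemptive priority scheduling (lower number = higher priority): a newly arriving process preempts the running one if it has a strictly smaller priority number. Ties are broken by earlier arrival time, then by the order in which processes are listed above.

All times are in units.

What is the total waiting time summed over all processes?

Schedule: | T6 0-1 | T5 1-9 | T3 9-11 | T1 11-13 | T2 13-18 | T4 18-22 |
Completion: T1=13  T2=18  T3=11  T4=22  T5=9  T6=1
Turnaround (C−A): T1=13  T2=18  T3=11  T4=22  T5=9  T6=1
Waiting = turnaround − burst: T1=11, T2=13, T3=9, T4=18, T5=1, T6=0
Total waiting = 11 + 13 + 9 + 18 + 1 + 0 = 52

52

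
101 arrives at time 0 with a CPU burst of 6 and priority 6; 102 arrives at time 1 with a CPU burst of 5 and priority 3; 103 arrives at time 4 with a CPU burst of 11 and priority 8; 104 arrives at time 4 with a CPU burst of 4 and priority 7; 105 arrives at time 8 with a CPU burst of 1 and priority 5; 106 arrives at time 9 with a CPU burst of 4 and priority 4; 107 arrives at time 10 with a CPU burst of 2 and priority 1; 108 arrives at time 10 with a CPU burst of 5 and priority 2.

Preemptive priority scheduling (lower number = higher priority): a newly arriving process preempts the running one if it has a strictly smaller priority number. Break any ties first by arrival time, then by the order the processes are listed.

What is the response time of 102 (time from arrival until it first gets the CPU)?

Schedule: | 101 0-1 | 102 1-6 | 101 6-8 | 105 8-9 | 106 9-10 | 107 10-12 | 108 12-17 | 106 17-20 | 101 20-23 | 104 23-27 | 103 27-38 |
Completion: 101=23  102=6  103=38  104=27  105=9  106=20  107=12  108=17
Response(102) = first start − arrival = 1 − 1 = 0

0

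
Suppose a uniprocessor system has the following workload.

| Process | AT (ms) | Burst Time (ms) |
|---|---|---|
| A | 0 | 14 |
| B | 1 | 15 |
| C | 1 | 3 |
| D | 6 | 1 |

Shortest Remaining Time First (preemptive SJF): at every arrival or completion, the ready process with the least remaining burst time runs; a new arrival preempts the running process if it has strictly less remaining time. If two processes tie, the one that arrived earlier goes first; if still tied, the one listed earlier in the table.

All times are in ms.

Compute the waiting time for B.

Timeline: | A 0-1 | C 1-4 | A 4-6 | D 6-7 | A 7-18 | B 18-33 |
Completion: A=18  B=33  C=4  D=7
Turnaround (C−A): A=18  B=32  C=3  D=1
Waiting(B) = turnaround − burst = 32 − 15 = 17

17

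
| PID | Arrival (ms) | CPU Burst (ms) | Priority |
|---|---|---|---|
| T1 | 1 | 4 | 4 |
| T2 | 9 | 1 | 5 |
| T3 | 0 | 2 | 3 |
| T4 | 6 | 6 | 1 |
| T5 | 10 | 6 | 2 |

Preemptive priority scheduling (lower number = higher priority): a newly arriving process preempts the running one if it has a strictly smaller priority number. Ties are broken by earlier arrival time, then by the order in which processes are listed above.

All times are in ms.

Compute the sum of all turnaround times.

31

Schedule: | T3 0-2 | T1 2-6 | T4 6-12 | T5 12-18 | T2 18-19 |
Completion: T1=6  T2=19  T3=2  T4=12  T5=18
Turnaround = completion − arrival: T1=5, T2=10, T3=2, T4=6, T5=8
Total turnaround = 5 + 10 + 2 + 6 + 8 = 31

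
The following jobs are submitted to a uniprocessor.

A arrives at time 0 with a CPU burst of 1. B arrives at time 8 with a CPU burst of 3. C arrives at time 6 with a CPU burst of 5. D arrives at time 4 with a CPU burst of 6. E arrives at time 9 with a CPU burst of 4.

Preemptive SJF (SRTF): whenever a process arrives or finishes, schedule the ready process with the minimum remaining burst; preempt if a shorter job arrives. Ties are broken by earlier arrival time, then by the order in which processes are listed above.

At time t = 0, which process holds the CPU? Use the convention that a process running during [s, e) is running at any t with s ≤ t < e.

A

Gantt: | A 0-1 | idle 1-4 | D 4-10 | B 10-13 | E 13-17 | C 17-22 |
Completion: A=1  B=13  C=22  D=10  E=17
Turnaround (C−A): A=1  B=5  C=16  D=6  E=8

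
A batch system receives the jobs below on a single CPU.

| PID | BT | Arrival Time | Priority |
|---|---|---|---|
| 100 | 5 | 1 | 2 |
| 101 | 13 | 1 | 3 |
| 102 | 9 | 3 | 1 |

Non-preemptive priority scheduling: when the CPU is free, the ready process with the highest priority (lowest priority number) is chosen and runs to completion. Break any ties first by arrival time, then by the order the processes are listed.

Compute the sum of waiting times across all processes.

Timeline: | idle 0-1 | 100 1-6 | 102 6-15 | 101 15-28 |
Completion: 100=6  101=28  102=15
Waiting = turnaround − burst: 100=0, 101=14, 102=3
Total waiting = 0 + 14 + 3 = 17

17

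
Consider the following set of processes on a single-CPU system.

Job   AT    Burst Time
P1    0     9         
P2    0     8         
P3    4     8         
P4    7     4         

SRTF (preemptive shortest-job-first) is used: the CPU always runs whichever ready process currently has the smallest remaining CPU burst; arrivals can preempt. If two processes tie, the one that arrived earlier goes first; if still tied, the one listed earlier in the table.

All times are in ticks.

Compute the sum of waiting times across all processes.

Gantt: | P2 0-8 | P4 8-12 | P3 12-20 | P1 20-29 |
Completion: P1=29  P2=8  P3=20  P4=12
Turnaround (C−A): P1=29  P2=8  P3=16  P4=5
Waiting = turnaround − burst: P1=20, P2=0, P3=8, P4=1
Total waiting = 20 + 0 + 8 + 1 = 29

29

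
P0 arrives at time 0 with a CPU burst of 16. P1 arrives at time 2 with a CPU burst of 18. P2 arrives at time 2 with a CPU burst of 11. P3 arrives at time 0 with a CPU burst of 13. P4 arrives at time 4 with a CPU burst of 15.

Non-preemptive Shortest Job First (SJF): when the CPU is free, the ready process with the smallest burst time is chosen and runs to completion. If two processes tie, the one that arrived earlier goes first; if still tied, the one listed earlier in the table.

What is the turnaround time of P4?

35

Schedule: | P3 0-13 | P2 13-24 | P4 24-39 | P0 39-55 | P1 55-73 |
Completion: P0=55  P1=73  P2=24  P3=13  P4=39
Turnaround (C−A): P0=55  P1=71  P2=22  P3=13  P4=35
Turnaround(P4) = completion − arrival = 39 − 4 = 35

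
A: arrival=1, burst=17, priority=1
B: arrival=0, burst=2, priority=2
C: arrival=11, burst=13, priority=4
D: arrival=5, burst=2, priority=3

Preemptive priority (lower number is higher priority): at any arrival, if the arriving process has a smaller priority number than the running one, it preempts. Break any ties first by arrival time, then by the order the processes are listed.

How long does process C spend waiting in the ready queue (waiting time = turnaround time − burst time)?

10

Schedule: | B 0-1 | A 1-18 | B 18-19 | D 19-21 | C 21-34 |
Completion: A=18  B=19  C=34  D=21
Waiting(C) = turnaround − burst = 23 − 13 = 10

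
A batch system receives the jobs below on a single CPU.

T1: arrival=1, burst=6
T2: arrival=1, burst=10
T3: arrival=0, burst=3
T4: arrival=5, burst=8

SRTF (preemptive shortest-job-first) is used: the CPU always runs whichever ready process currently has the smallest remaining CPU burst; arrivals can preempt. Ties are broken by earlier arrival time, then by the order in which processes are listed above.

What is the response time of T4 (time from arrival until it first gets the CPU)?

Schedule: | T3 0-3 | T1 3-9 | T4 9-17 | T2 17-27 |
Completion: T1=9  T2=27  T3=3  T4=17
Turnaround (C−A): T1=8  T2=26  T3=3  T4=12
Response(T4) = first start − arrival = 9 − 5 = 4

4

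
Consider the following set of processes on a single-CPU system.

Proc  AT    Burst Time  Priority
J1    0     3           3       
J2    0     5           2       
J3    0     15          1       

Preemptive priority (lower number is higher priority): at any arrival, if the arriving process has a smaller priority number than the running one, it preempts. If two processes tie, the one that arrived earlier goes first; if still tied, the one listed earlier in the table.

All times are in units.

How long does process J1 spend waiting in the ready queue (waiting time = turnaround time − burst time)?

20

Schedule: | J3 0-15 | J2 15-20 | J1 20-23 |
Completion: J1=23  J2=20  J3=15
Turnaround (C−A): J1=23  J2=20  J3=15
Waiting(J1) = turnaround − burst = 23 − 3 = 20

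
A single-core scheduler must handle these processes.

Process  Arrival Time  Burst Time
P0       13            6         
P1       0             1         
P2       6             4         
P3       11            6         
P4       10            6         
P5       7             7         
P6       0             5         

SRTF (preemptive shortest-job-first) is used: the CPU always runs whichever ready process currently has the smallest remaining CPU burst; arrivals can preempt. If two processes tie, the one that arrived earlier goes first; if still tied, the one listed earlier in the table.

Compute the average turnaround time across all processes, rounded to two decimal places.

10.14

Timeline: | P1 0-1 | P6 1-6 | P2 6-10 | P4 10-16 | P3 16-22 | P0 22-28 | P5 28-35 |
Completion: P0=28  P1=1  P2=10  P3=22  P4=16  P5=35  P6=6
Turnaround times: P0=15, P1=1, P2=4, P3=11, P4=6, P5=28, P6=6
Average turnaround = (15+1+4+11+6+28+6) / 7 = 71/7 = 10.14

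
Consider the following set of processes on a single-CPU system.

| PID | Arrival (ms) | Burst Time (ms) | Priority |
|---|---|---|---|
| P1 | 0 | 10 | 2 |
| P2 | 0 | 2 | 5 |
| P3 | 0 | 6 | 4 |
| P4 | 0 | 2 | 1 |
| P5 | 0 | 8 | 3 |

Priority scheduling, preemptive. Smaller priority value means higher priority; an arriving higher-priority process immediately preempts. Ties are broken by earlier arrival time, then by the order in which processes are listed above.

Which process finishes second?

Gantt: | P4 0-2 | P1 2-12 | P5 12-20 | P3 20-26 | P2 26-28 |
Completion: P1=12  P2=28  P3=26  P4=2  P5=20
Turnaround (C−A): P1=12  P2=28  P3=26  P4=2  P5=20
Finish order: P4 → P1 → P5 → P3 → P2

P1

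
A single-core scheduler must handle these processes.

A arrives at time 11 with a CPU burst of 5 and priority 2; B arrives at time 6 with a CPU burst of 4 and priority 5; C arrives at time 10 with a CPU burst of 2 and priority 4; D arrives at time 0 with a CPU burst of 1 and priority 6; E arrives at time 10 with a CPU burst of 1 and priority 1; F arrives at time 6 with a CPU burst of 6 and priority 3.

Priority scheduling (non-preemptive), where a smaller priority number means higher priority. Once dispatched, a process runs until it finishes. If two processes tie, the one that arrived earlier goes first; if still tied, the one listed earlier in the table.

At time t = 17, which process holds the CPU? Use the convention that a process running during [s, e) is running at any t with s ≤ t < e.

Timeline: | D 0-1 | idle 1-6 | F 6-12 | E 12-13 | A 13-18 | C 18-20 | B 20-24 |
Completion: A=18  B=24  C=20  D=1  E=13  F=12

A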